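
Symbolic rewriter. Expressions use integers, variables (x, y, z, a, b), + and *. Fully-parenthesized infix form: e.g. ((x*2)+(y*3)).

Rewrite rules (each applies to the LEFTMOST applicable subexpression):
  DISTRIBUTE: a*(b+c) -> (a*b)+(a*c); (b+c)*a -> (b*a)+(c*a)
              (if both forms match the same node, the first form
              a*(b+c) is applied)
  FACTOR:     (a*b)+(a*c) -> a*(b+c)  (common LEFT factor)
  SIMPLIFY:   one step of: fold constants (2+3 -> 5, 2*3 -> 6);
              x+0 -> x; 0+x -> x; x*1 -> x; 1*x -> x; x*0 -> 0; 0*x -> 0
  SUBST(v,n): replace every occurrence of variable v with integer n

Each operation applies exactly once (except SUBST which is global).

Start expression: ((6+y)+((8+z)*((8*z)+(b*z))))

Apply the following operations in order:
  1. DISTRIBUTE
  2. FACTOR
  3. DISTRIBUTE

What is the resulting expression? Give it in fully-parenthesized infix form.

Start: ((6+y)+((8+z)*((8*z)+(b*z))))
Apply DISTRIBUTE at R (target: ((8+z)*((8*z)+(b*z)))): ((6+y)+((8+z)*((8*z)+(b*z)))) -> ((6+y)+(((8+z)*(8*z))+((8+z)*(b*z))))
Apply FACTOR at R (target: (((8+z)*(8*z))+((8+z)*(b*z)))): ((6+y)+(((8+z)*(8*z))+((8+z)*(b*z)))) -> ((6+y)+((8+z)*((8*z)+(b*z))))
Apply DISTRIBUTE at R (target: ((8+z)*((8*z)+(b*z)))): ((6+y)+((8+z)*((8*z)+(b*z)))) -> ((6+y)+(((8+z)*(8*z))+((8+z)*(b*z))))

Answer: ((6+y)+(((8+z)*(8*z))+((8+z)*(b*z))))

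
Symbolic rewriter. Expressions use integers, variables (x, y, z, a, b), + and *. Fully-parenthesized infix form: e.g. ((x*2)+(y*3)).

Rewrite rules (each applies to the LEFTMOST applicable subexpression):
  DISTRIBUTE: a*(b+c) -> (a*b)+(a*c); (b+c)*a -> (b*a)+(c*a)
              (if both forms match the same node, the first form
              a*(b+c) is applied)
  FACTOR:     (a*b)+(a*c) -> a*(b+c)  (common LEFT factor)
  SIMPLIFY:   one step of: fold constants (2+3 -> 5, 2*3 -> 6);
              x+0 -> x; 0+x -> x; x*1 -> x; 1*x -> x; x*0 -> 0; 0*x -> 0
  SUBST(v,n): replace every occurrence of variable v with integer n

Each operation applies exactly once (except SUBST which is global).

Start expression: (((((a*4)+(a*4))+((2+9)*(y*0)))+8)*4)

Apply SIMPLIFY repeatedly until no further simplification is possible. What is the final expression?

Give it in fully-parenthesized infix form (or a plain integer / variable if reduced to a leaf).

Start: (((((a*4)+(a*4))+((2+9)*(y*0)))+8)*4)
Step 1: at LLRL: (2+9) -> 11; overall: (((((a*4)+(a*4))+((2+9)*(y*0)))+8)*4) -> (((((a*4)+(a*4))+(11*(y*0)))+8)*4)
Step 2: at LLRR: (y*0) -> 0; overall: (((((a*4)+(a*4))+(11*(y*0)))+8)*4) -> (((((a*4)+(a*4))+(11*0))+8)*4)
Step 3: at LLR: (11*0) -> 0; overall: (((((a*4)+(a*4))+(11*0))+8)*4) -> (((((a*4)+(a*4))+0)+8)*4)
Step 4: at LL: (((a*4)+(a*4))+0) -> ((a*4)+(a*4)); overall: (((((a*4)+(a*4))+0)+8)*4) -> ((((a*4)+(a*4))+8)*4)
Fixed point: ((((a*4)+(a*4))+8)*4)

Answer: ((((a*4)+(a*4))+8)*4)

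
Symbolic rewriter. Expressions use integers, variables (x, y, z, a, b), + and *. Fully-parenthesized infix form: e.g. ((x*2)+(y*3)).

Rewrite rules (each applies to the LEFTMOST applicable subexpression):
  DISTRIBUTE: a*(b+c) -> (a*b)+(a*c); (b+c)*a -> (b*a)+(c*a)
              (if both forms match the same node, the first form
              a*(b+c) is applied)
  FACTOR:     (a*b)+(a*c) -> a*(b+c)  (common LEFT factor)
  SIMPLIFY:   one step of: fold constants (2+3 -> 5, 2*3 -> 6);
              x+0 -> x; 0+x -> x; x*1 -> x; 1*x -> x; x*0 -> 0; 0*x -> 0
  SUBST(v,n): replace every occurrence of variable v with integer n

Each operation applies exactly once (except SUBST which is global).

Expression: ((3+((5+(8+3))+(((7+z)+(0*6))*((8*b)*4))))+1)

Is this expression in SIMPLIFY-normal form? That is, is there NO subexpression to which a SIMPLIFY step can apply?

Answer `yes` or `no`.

Expression: ((3+((5+(8+3))+(((7+z)+(0*6))*((8*b)*4))))+1)
Scanning for simplifiable subexpressions (pre-order)...
  at root: ((3+((5+(8+3))+(((7+z)+(0*6))*((8*b)*4))))+1) (not simplifiable)
  at L: (3+((5+(8+3))+(((7+z)+(0*6))*((8*b)*4)))) (not simplifiable)
  at LR: ((5+(8+3))+(((7+z)+(0*6))*((8*b)*4))) (not simplifiable)
  at LRL: (5+(8+3)) (not simplifiable)
  at LRLR: (8+3) (SIMPLIFIABLE)
  at LRR: (((7+z)+(0*6))*((8*b)*4)) (not simplifiable)
  at LRRL: ((7+z)+(0*6)) (not simplifiable)
  at LRRLL: (7+z) (not simplifiable)
  at LRRLR: (0*6) (SIMPLIFIABLE)
  at LRRR: ((8*b)*4) (not simplifiable)
  at LRRRL: (8*b) (not simplifiable)
Found simplifiable subexpr at path LRLR: (8+3)
One SIMPLIFY step would give: ((3+((5+11)+(((7+z)+(0*6))*((8*b)*4))))+1)
-> NOT in normal form.

Answer: no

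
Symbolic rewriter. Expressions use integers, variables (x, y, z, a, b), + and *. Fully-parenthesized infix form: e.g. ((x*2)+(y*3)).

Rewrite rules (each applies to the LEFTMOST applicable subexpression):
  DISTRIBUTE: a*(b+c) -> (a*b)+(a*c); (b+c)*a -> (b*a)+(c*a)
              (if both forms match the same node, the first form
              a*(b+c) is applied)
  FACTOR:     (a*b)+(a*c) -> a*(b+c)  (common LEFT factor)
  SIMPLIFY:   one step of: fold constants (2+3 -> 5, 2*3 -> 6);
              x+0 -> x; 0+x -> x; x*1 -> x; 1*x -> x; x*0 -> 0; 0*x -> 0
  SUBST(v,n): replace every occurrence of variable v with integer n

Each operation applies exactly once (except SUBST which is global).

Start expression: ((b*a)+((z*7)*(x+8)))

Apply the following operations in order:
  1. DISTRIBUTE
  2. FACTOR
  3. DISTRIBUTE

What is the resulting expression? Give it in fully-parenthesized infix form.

Answer: ((b*a)+(((z*7)*x)+((z*7)*8)))

Derivation:
Start: ((b*a)+((z*7)*(x+8)))
Apply DISTRIBUTE at R (target: ((z*7)*(x+8))): ((b*a)+((z*7)*(x+8))) -> ((b*a)+(((z*7)*x)+((z*7)*8)))
Apply FACTOR at R (target: (((z*7)*x)+((z*7)*8))): ((b*a)+(((z*7)*x)+((z*7)*8))) -> ((b*a)+((z*7)*(x+8)))
Apply DISTRIBUTE at R (target: ((z*7)*(x+8))): ((b*a)+((z*7)*(x+8))) -> ((b*a)+(((z*7)*x)+((z*7)*8)))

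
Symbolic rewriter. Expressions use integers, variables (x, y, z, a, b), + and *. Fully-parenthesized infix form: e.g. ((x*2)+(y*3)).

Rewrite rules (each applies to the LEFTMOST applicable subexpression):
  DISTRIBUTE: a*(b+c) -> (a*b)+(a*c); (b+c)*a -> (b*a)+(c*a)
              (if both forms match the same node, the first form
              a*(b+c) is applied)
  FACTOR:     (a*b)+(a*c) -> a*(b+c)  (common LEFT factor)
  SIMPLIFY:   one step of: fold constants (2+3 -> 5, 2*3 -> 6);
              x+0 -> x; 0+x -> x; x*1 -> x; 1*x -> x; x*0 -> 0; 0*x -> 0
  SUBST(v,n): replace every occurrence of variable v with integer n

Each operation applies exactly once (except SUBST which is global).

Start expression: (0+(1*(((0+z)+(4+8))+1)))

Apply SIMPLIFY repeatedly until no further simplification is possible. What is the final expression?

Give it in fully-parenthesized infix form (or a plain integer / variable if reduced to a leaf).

Start: (0+(1*(((0+z)+(4+8))+1)))
Step 1: at root: (0+(1*(((0+z)+(4+8))+1))) -> (1*(((0+z)+(4+8))+1)); overall: (0+(1*(((0+z)+(4+8))+1))) -> (1*(((0+z)+(4+8))+1))
Step 2: at root: (1*(((0+z)+(4+8))+1)) -> (((0+z)+(4+8))+1); overall: (1*(((0+z)+(4+8))+1)) -> (((0+z)+(4+8))+1)
Step 3: at LL: (0+z) -> z; overall: (((0+z)+(4+8))+1) -> ((z+(4+8))+1)
Step 4: at LR: (4+8) -> 12; overall: ((z+(4+8))+1) -> ((z+12)+1)
Fixed point: ((z+12)+1)

Answer: ((z+12)+1)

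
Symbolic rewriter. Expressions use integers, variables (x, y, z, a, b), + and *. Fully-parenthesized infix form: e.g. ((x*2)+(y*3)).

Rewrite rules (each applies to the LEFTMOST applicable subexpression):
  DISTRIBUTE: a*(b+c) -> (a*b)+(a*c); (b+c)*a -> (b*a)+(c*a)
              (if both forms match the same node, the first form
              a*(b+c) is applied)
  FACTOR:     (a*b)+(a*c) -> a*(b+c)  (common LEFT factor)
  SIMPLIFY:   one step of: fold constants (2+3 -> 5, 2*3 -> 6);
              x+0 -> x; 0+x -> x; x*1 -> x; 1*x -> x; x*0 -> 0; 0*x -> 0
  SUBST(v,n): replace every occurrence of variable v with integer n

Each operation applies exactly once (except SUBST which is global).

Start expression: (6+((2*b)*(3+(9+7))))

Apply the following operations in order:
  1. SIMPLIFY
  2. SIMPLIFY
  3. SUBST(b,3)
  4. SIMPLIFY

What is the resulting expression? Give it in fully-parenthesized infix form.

Start: (6+((2*b)*(3+(9+7))))
Apply SIMPLIFY at RRR (target: (9+7)): (6+((2*b)*(3+(9+7)))) -> (6+((2*b)*(3+16)))
Apply SIMPLIFY at RR (target: (3+16)): (6+((2*b)*(3+16))) -> (6+((2*b)*19))
Apply SUBST(b,3): (6+((2*b)*19)) -> (6+((2*3)*19))
Apply SIMPLIFY at RL (target: (2*3)): (6+((2*3)*19)) -> (6+(6*19))

Answer: (6+(6*19))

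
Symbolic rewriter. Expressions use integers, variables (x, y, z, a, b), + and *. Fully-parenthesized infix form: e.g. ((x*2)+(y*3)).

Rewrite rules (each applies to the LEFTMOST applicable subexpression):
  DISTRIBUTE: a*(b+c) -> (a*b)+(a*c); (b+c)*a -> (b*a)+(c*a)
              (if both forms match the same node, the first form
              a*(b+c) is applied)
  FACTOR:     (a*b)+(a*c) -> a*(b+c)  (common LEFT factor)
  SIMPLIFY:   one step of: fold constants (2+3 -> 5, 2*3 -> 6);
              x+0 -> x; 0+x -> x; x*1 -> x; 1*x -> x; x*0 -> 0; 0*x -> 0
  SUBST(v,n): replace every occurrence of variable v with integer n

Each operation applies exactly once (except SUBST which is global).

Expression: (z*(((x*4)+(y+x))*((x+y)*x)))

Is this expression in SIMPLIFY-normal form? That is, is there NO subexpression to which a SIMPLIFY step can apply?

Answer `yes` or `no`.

Answer: yes

Derivation:
Expression: (z*(((x*4)+(y+x))*((x+y)*x)))
Scanning for simplifiable subexpressions (pre-order)...
  at root: (z*(((x*4)+(y+x))*((x+y)*x))) (not simplifiable)
  at R: (((x*4)+(y+x))*((x+y)*x)) (not simplifiable)
  at RL: ((x*4)+(y+x)) (not simplifiable)
  at RLL: (x*4) (not simplifiable)
  at RLR: (y+x) (not simplifiable)
  at RR: ((x+y)*x) (not simplifiable)
  at RRL: (x+y) (not simplifiable)
Result: no simplifiable subexpression found -> normal form.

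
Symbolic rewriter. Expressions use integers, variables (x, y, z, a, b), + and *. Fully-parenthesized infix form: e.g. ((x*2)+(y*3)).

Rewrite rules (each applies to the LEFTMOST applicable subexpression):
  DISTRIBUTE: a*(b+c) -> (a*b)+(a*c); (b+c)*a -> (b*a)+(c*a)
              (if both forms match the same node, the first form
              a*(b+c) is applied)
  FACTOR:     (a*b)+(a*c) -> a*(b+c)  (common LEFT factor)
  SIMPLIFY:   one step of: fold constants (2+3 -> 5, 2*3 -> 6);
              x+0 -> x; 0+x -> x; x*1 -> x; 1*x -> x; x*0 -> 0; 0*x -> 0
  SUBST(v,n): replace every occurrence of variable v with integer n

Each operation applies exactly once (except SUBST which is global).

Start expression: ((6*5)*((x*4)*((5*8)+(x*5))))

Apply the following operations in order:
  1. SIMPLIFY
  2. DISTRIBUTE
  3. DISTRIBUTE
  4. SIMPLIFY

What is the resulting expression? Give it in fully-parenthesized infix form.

Answer: ((30*((x*4)*40))+(30*((x*4)*(x*5))))

Derivation:
Start: ((6*5)*((x*4)*((5*8)+(x*5))))
Apply SIMPLIFY at L (target: (6*5)): ((6*5)*((x*4)*((5*8)+(x*5)))) -> (30*((x*4)*((5*8)+(x*5))))
Apply DISTRIBUTE at R (target: ((x*4)*((5*8)+(x*5)))): (30*((x*4)*((5*8)+(x*5)))) -> (30*(((x*4)*(5*8))+((x*4)*(x*5))))
Apply DISTRIBUTE at root (target: (30*(((x*4)*(5*8))+((x*4)*(x*5))))): (30*(((x*4)*(5*8))+((x*4)*(x*5)))) -> ((30*((x*4)*(5*8)))+(30*((x*4)*(x*5))))
Apply SIMPLIFY at LRR (target: (5*8)): ((30*((x*4)*(5*8)))+(30*((x*4)*(x*5)))) -> ((30*((x*4)*40))+(30*((x*4)*(x*5))))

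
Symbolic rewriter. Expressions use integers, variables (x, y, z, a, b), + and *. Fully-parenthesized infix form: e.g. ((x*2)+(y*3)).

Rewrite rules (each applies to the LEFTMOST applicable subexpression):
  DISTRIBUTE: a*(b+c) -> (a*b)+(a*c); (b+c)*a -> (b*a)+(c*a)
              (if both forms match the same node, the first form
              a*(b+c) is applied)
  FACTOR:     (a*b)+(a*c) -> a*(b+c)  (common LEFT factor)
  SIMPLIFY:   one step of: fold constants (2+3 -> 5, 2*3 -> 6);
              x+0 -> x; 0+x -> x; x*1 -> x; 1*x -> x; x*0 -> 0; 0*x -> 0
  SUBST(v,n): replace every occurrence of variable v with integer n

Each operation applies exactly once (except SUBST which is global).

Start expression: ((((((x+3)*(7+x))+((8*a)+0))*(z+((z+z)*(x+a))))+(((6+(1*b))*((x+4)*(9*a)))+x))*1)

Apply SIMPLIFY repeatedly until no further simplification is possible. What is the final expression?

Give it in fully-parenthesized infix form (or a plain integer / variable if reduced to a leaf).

Answer: (((((x+3)*(7+x))+(8*a))*(z+((z+z)*(x+a))))+(((6+b)*((x+4)*(9*a)))+x))

Derivation:
Start: ((((((x+3)*(7+x))+((8*a)+0))*(z+((z+z)*(x+a))))+(((6+(1*b))*((x+4)*(9*a)))+x))*1)
Step 1: at root: ((((((x+3)*(7+x))+((8*a)+0))*(z+((z+z)*(x+a))))+(((6+(1*b))*((x+4)*(9*a)))+x))*1) -> (((((x+3)*(7+x))+((8*a)+0))*(z+((z+z)*(x+a))))+(((6+(1*b))*((x+4)*(9*a)))+x)); overall: ((((((x+3)*(7+x))+((8*a)+0))*(z+((z+z)*(x+a))))+(((6+(1*b))*((x+4)*(9*a)))+x))*1) -> (((((x+3)*(7+x))+((8*a)+0))*(z+((z+z)*(x+a))))+(((6+(1*b))*((x+4)*(9*a)))+x))
Step 2: at LLR: ((8*a)+0) -> (8*a); overall: (((((x+3)*(7+x))+((8*a)+0))*(z+((z+z)*(x+a))))+(((6+(1*b))*((x+4)*(9*a)))+x)) -> (((((x+3)*(7+x))+(8*a))*(z+((z+z)*(x+a))))+(((6+(1*b))*((x+4)*(9*a)))+x))
Step 3: at RLLR: (1*b) -> b; overall: (((((x+3)*(7+x))+(8*a))*(z+((z+z)*(x+a))))+(((6+(1*b))*((x+4)*(9*a)))+x)) -> (((((x+3)*(7+x))+(8*a))*(z+((z+z)*(x+a))))+(((6+b)*((x+4)*(9*a)))+x))
Fixed point: (((((x+3)*(7+x))+(8*a))*(z+((z+z)*(x+a))))+(((6+b)*((x+4)*(9*a)))+x))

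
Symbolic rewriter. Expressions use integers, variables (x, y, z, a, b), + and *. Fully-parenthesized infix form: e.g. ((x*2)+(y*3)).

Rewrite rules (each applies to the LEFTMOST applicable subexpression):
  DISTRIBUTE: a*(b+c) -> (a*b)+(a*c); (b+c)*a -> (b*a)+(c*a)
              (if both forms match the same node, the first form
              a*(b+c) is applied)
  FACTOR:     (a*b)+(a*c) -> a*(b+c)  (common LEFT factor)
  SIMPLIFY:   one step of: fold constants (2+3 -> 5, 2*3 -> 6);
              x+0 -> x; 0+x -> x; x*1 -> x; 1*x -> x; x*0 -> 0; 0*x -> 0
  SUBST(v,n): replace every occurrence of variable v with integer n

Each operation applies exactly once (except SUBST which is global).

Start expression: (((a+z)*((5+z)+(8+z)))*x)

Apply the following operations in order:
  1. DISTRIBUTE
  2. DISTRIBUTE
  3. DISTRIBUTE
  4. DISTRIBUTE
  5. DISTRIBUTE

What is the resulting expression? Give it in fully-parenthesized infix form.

Answer: (((((a*5)+(z*5))*x)+(((a+z)*z)*x))+(((a+z)*(8+z))*x))

Derivation:
Start: (((a+z)*((5+z)+(8+z)))*x)
Apply DISTRIBUTE at L (target: ((a+z)*((5+z)+(8+z)))): (((a+z)*((5+z)+(8+z)))*x) -> ((((a+z)*(5+z))+((a+z)*(8+z)))*x)
Apply DISTRIBUTE at root (target: ((((a+z)*(5+z))+((a+z)*(8+z)))*x)): ((((a+z)*(5+z))+((a+z)*(8+z)))*x) -> ((((a+z)*(5+z))*x)+(((a+z)*(8+z))*x))
Apply DISTRIBUTE at LL (target: ((a+z)*(5+z))): ((((a+z)*(5+z))*x)+(((a+z)*(8+z))*x)) -> (((((a+z)*5)+((a+z)*z))*x)+(((a+z)*(8+z))*x))
Apply DISTRIBUTE at L (target: ((((a+z)*5)+((a+z)*z))*x)): (((((a+z)*5)+((a+z)*z))*x)+(((a+z)*(8+z))*x)) -> (((((a+z)*5)*x)+(((a+z)*z)*x))+(((a+z)*(8+z))*x))
Apply DISTRIBUTE at LLL (target: ((a+z)*5)): (((((a+z)*5)*x)+(((a+z)*z)*x))+(((a+z)*(8+z))*x)) -> (((((a*5)+(z*5))*x)+(((a+z)*z)*x))+(((a+z)*(8+z))*x))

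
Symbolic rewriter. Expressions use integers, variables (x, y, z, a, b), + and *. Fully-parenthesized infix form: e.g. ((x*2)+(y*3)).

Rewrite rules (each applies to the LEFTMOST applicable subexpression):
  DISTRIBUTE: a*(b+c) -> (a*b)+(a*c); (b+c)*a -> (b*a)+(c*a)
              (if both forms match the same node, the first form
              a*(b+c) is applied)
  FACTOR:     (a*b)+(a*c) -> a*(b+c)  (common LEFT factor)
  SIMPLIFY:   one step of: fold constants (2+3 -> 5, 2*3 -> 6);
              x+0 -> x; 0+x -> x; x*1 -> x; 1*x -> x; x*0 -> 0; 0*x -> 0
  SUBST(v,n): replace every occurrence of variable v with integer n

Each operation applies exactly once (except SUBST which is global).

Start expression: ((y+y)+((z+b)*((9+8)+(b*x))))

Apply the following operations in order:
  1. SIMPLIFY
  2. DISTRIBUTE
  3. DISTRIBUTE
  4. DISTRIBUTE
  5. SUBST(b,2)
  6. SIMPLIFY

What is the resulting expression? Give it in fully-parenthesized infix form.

Answer: ((y+y)+(((z*17)+34)+((z*(2*x))+(2*(2*x)))))

Derivation:
Start: ((y+y)+((z+b)*((9+8)+(b*x))))
Apply SIMPLIFY at RRL (target: (9+8)): ((y+y)+((z+b)*((9+8)+(b*x)))) -> ((y+y)+((z+b)*(17+(b*x))))
Apply DISTRIBUTE at R (target: ((z+b)*(17+(b*x)))): ((y+y)+((z+b)*(17+(b*x)))) -> ((y+y)+(((z+b)*17)+((z+b)*(b*x))))
Apply DISTRIBUTE at RL (target: ((z+b)*17)): ((y+y)+(((z+b)*17)+((z+b)*(b*x)))) -> ((y+y)+(((z*17)+(b*17))+((z+b)*(b*x))))
Apply DISTRIBUTE at RR (target: ((z+b)*(b*x))): ((y+y)+(((z*17)+(b*17))+((z+b)*(b*x)))) -> ((y+y)+(((z*17)+(b*17))+((z*(b*x))+(b*(b*x)))))
Apply SUBST(b,2): ((y+y)+(((z*17)+(b*17))+((z*(b*x))+(b*(b*x))))) -> ((y+y)+(((z*17)+(2*17))+((z*(2*x))+(2*(2*x)))))
Apply SIMPLIFY at RLR (target: (2*17)): ((y+y)+(((z*17)+(2*17))+((z*(2*x))+(2*(2*x))))) -> ((y+y)+(((z*17)+34)+((z*(2*x))+(2*(2*x)))))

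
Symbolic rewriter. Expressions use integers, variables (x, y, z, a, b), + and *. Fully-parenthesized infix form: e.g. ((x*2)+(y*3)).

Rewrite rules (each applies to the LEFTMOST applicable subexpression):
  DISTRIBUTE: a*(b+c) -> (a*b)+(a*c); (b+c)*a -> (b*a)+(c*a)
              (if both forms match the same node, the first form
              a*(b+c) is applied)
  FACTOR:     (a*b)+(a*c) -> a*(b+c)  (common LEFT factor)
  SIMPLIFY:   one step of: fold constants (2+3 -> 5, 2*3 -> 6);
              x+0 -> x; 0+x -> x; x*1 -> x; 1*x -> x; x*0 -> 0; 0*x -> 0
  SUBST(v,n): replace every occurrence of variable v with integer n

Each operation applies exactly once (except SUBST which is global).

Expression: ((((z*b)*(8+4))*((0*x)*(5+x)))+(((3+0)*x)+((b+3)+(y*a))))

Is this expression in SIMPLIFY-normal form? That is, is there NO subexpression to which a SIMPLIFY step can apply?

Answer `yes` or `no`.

Expression: ((((z*b)*(8+4))*((0*x)*(5+x)))+(((3+0)*x)+((b+3)+(y*a))))
Scanning for simplifiable subexpressions (pre-order)...
  at root: ((((z*b)*(8+4))*((0*x)*(5+x)))+(((3+0)*x)+((b+3)+(y*a)))) (not simplifiable)
  at L: (((z*b)*(8+4))*((0*x)*(5+x))) (not simplifiable)
  at LL: ((z*b)*(8+4)) (not simplifiable)
  at LLL: (z*b) (not simplifiable)
  at LLR: (8+4) (SIMPLIFIABLE)
  at LR: ((0*x)*(5+x)) (not simplifiable)
  at LRL: (0*x) (SIMPLIFIABLE)
  at LRR: (5+x) (not simplifiable)
  at R: (((3+0)*x)+((b+3)+(y*a))) (not simplifiable)
  at RL: ((3+0)*x) (not simplifiable)
  at RLL: (3+0) (SIMPLIFIABLE)
  at RR: ((b+3)+(y*a)) (not simplifiable)
  at RRL: (b+3) (not simplifiable)
  at RRR: (y*a) (not simplifiable)
Found simplifiable subexpr at path LLR: (8+4)
One SIMPLIFY step would give: ((((z*b)*12)*((0*x)*(5+x)))+(((3+0)*x)+((b+3)+(y*a))))
-> NOT in normal form.

Answer: no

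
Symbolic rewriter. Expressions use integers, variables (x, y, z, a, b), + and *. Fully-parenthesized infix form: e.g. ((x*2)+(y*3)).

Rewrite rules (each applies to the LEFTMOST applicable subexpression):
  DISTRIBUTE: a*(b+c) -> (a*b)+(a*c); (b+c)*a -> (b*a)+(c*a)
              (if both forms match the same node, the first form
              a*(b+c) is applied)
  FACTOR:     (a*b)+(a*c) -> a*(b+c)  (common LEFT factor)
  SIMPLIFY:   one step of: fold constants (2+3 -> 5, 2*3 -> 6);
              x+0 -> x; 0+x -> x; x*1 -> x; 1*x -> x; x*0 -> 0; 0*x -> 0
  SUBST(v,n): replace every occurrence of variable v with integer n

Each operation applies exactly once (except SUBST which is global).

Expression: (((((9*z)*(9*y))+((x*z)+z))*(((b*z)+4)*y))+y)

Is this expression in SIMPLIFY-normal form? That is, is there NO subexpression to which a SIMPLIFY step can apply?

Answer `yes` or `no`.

Expression: (((((9*z)*(9*y))+((x*z)+z))*(((b*z)+4)*y))+y)
Scanning for simplifiable subexpressions (pre-order)...
  at root: (((((9*z)*(9*y))+((x*z)+z))*(((b*z)+4)*y))+y) (not simplifiable)
  at L: ((((9*z)*(9*y))+((x*z)+z))*(((b*z)+4)*y)) (not simplifiable)
  at LL: (((9*z)*(9*y))+((x*z)+z)) (not simplifiable)
  at LLL: ((9*z)*(9*y)) (not simplifiable)
  at LLLL: (9*z) (not simplifiable)
  at LLLR: (9*y) (not simplifiable)
  at LLR: ((x*z)+z) (not simplifiable)
  at LLRL: (x*z) (not simplifiable)
  at LR: (((b*z)+4)*y) (not simplifiable)
  at LRL: ((b*z)+4) (not simplifiable)
  at LRLL: (b*z) (not simplifiable)
Result: no simplifiable subexpression found -> normal form.

Answer: yes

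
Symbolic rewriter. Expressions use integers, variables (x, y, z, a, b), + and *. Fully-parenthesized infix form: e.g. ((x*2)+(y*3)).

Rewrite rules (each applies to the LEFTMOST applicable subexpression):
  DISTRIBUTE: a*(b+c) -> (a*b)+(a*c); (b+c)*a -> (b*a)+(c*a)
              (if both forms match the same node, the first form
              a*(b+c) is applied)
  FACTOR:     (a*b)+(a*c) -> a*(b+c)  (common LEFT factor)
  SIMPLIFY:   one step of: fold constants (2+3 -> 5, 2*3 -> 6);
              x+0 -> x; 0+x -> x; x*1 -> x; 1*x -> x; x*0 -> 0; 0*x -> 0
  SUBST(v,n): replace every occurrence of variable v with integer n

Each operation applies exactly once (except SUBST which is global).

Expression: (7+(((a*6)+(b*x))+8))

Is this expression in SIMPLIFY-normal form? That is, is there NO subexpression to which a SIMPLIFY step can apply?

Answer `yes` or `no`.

Answer: yes

Derivation:
Expression: (7+(((a*6)+(b*x))+8))
Scanning for simplifiable subexpressions (pre-order)...
  at root: (7+(((a*6)+(b*x))+8)) (not simplifiable)
  at R: (((a*6)+(b*x))+8) (not simplifiable)
  at RL: ((a*6)+(b*x)) (not simplifiable)
  at RLL: (a*6) (not simplifiable)
  at RLR: (b*x) (not simplifiable)
Result: no simplifiable subexpression found -> normal form.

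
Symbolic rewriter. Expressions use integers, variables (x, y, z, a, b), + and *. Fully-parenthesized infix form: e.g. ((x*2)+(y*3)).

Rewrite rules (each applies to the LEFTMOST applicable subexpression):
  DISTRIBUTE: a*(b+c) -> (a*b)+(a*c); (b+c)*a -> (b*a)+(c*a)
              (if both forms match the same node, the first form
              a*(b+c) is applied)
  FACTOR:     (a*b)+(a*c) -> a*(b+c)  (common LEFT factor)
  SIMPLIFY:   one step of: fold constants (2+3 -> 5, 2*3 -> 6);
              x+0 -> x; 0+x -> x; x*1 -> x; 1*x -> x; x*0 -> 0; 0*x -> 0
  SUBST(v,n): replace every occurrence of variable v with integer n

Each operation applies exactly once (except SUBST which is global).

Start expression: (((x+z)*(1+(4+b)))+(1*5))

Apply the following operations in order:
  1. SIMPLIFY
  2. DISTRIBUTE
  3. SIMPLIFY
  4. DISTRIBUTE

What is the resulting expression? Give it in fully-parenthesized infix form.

Start: (((x+z)*(1+(4+b)))+(1*5))
Apply SIMPLIFY at R (target: (1*5)): (((x+z)*(1+(4+b)))+(1*5)) -> (((x+z)*(1+(4+b)))+5)
Apply DISTRIBUTE at L (target: ((x+z)*(1+(4+b)))): (((x+z)*(1+(4+b)))+5) -> ((((x+z)*1)+((x+z)*(4+b)))+5)
Apply SIMPLIFY at LL (target: ((x+z)*1)): ((((x+z)*1)+((x+z)*(4+b)))+5) -> (((x+z)+((x+z)*(4+b)))+5)
Apply DISTRIBUTE at LR (target: ((x+z)*(4+b))): (((x+z)+((x+z)*(4+b)))+5) -> (((x+z)+(((x+z)*4)+((x+z)*b)))+5)

Answer: (((x+z)+(((x+z)*4)+((x+z)*b)))+5)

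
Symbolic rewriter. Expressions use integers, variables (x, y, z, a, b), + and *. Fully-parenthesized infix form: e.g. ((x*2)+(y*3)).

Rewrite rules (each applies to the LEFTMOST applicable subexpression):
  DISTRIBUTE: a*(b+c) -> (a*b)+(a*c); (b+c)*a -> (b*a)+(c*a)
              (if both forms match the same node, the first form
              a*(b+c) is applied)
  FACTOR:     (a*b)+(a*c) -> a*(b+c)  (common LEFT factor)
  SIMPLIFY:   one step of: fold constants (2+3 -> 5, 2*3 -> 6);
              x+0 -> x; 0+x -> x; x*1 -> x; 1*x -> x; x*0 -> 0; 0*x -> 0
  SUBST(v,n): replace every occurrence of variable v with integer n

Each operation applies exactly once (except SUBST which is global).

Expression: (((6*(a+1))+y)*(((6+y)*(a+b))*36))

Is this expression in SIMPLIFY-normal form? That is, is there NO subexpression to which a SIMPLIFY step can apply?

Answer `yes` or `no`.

Answer: yes

Derivation:
Expression: (((6*(a+1))+y)*(((6+y)*(a+b))*36))
Scanning for simplifiable subexpressions (pre-order)...
  at root: (((6*(a+1))+y)*(((6+y)*(a+b))*36)) (not simplifiable)
  at L: ((6*(a+1))+y) (not simplifiable)
  at LL: (6*(a+1)) (not simplifiable)
  at LLR: (a+1) (not simplifiable)
  at R: (((6+y)*(a+b))*36) (not simplifiable)
  at RL: ((6+y)*(a+b)) (not simplifiable)
  at RLL: (6+y) (not simplifiable)
  at RLR: (a+b) (not simplifiable)
Result: no simplifiable subexpression found -> normal form.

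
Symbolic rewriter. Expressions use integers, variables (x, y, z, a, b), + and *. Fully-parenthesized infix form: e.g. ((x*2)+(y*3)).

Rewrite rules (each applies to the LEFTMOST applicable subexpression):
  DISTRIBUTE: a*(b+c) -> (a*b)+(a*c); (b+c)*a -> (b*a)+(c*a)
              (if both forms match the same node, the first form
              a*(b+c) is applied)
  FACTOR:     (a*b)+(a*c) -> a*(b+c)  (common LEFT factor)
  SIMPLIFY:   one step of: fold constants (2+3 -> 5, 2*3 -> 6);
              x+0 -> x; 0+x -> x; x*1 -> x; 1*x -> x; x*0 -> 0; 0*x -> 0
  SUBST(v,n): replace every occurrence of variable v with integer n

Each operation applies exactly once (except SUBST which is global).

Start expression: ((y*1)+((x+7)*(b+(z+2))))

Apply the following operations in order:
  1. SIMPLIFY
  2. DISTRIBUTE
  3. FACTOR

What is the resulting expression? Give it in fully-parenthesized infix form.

Start: ((y*1)+((x+7)*(b+(z+2))))
Apply SIMPLIFY at L (target: (y*1)): ((y*1)+((x+7)*(b+(z+2)))) -> (y+((x+7)*(b+(z+2))))
Apply DISTRIBUTE at R (target: ((x+7)*(b+(z+2)))): (y+((x+7)*(b+(z+2)))) -> (y+(((x+7)*b)+((x+7)*(z+2))))
Apply FACTOR at R (target: (((x+7)*b)+((x+7)*(z+2)))): (y+(((x+7)*b)+((x+7)*(z+2)))) -> (y+((x+7)*(b+(z+2))))

Answer: (y+((x+7)*(b+(z+2))))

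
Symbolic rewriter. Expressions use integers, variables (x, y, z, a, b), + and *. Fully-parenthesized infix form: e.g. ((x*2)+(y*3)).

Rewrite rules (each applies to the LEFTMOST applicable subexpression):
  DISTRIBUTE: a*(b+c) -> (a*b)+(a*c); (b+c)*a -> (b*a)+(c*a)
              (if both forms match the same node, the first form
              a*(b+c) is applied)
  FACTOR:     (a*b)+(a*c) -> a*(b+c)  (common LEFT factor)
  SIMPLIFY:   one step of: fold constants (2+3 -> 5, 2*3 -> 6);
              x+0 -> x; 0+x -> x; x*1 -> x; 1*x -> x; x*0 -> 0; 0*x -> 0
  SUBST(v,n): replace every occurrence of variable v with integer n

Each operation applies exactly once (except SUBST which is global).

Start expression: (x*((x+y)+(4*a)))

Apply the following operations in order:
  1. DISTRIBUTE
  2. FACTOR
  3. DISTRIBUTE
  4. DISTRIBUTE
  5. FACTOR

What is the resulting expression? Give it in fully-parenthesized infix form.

Answer: ((x*(x+y))+(x*(4*a)))

Derivation:
Start: (x*((x+y)+(4*a)))
Apply DISTRIBUTE at root (target: (x*((x+y)+(4*a)))): (x*((x+y)+(4*a))) -> ((x*(x+y))+(x*(4*a)))
Apply FACTOR at root (target: ((x*(x+y))+(x*(4*a)))): ((x*(x+y))+(x*(4*a))) -> (x*((x+y)+(4*a)))
Apply DISTRIBUTE at root (target: (x*((x+y)+(4*a)))): (x*((x+y)+(4*a))) -> ((x*(x+y))+(x*(4*a)))
Apply DISTRIBUTE at L (target: (x*(x+y))): ((x*(x+y))+(x*(4*a))) -> (((x*x)+(x*y))+(x*(4*a)))
Apply FACTOR at L (target: ((x*x)+(x*y))): (((x*x)+(x*y))+(x*(4*a))) -> ((x*(x+y))+(x*(4*a)))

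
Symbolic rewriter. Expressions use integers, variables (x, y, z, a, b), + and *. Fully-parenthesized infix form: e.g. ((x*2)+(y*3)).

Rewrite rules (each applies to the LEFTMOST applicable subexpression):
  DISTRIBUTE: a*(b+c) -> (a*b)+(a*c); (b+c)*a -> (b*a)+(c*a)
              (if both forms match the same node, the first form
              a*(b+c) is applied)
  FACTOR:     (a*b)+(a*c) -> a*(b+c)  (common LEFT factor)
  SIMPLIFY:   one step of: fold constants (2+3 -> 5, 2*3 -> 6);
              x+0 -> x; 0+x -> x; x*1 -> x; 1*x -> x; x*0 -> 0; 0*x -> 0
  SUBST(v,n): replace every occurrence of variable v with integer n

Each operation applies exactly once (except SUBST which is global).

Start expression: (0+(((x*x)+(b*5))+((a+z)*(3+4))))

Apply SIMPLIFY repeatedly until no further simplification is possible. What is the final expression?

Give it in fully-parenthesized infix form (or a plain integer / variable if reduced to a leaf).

Start: (0+(((x*x)+(b*5))+((a+z)*(3+4))))
Step 1: at root: (0+(((x*x)+(b*5))+((a+z)*(3+4)))) -> (((x*x)+(b*5))+((a+z)*(3+4))); overall: (0+(((x*x)+(b*5))+((a+z)*(3+4)))) -> (((x*x)+(b*5))+((a+z)*(3+4)))
Step 2: at RR: (3+4) -> 7; overall: (((x*x)+(b*5))+((a+z)*(3+4))) -> (((x*x)+(b*5))+((a+z)*7))
Fixed point: (((x*x)+(b*5))+((a+z)*7))

Answer: (((x*x)+(b*5))+((a+z)*7))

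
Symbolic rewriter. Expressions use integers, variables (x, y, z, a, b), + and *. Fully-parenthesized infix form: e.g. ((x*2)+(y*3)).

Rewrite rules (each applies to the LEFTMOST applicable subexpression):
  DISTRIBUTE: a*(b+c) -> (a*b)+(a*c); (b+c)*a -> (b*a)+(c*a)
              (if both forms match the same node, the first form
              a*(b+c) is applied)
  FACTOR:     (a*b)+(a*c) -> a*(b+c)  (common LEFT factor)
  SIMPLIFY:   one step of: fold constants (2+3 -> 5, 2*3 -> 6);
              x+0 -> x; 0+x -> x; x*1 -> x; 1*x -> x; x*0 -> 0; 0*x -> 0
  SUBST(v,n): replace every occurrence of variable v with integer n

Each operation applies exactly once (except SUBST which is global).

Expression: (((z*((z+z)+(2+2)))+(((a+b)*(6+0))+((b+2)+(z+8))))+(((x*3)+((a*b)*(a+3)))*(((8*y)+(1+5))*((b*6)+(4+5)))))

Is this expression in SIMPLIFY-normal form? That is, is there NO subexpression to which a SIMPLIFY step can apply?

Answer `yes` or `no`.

Answer: no

Derivation:
Expression: (((z*((z+z)+(2+2)))+(((a+b)*(6+0))+((b+2)+(z+8))))+(((x*3)+((a*b)*(a+3)))*(((8*y)+(1+5))*((b*6)+(4+5)))))
Scanning for simplifiable subexpressions (pre-order)...
  at root: (((z*((z+z)+(2+2)))+(((a+b)*(6+0))+((b+2)+(z+8))))+(((x*3)+((a*b)*(a+3)))*(((8*y)+(1+5))*((b*6)+(4+5))))) (not simplifiable)
  at L: ((z*((z+z)+(2+2)))+(((a+b)*(6+0))+((b+2)+(z+8)))) (not simplifiable)
  at LL: (z*((z+z)+(2+2))) (not simplifiable)
  at LLR: ((z+z)+(2+2)) (not simplifiable)
  at LLRL: (z+z) (not simplifiable)
  at LLRR: (2+2) (SIMPLIFIABLE)
  at LR: (((a+b)*(6+0))+((b+2)+(z+8))) (not simplifiable)
  at LRL: ((a+b)*(6+0)) (not simplifiable)
  at LRLL: (a+b) (not simplifiable)
  at LRLR: (6+0) (SIMPLIFIABLE)
  at LRR: ((b+2)+(z+8)) (not simplifiable)
  at LRRL: (b+2) (not simplifiable)
  at LRRR: (z+8) (not simplifiable)
  at R: (((x*3)+((a*b)*(a+3)))*(((8*y)+(1+5))*((b*6)+(4+5)))) (not simplifiable)
  at RL: ((x*3)+((a*b)*(a+3))) (not simplifiable)
  at RLL: (x*3) (not simplifiable)
  at RLR: ((a*b)*(a+3)) (not simplifiable)
  at RLRL: (a*b) (not simplifiable)
  at RLRR: (a+3) (not simplifiable)
  at RR: (((8*y)+(1+5))*((b*6)+(4+5))) (not simplifiable)
  at RRL: ((8*y)+(1+5)) (not simplifiable)
  at RRLL: (8*y) (not simplifiable)
  at RRLR: (1+5) (SIMPLIFIABLE)
  at RRR: ((b*6)+(4+5)) (not simplifiable)
  at RRRL: (b*6) (not simplifiable)
  at RRRR: (4+5) (SIMPLIFIABLE)
Found simplifiable subexpr at path LLRR: (2+2)
One SIMPLIFY step would give: (((z*((z+z)+4))+(((a+b)*(6+0))+((b+2)+(z+8))))+(((x*3)+((a*b)*(a+3)))*(((8*y)+(1+5))*((b*6)+(4+5)))))
-> NOT in normal form.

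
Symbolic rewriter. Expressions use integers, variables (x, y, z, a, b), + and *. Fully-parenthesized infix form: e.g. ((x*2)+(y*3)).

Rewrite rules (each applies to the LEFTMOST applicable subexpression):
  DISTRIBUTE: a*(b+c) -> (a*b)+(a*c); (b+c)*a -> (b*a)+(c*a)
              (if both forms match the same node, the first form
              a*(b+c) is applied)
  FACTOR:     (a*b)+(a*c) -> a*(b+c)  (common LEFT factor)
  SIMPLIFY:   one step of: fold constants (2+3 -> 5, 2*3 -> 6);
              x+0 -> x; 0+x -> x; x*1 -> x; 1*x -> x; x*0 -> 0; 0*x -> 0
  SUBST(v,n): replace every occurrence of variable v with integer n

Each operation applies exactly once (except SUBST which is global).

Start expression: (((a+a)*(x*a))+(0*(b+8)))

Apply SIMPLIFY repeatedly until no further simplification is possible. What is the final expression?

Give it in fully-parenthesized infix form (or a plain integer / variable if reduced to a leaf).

Start: (((a+a)*(x*a))+(0*(b+8)))
Step 1: at R: (0*(b+8)) -> 0; overall: (((a+a)*(x*a))+(0*(b+8))) -> (((a+a)*(x*a))+0)
Step 2: at root: (((a+a)*(x*a))+0) -> ((a+a)*(x*a)); overall: (((a+a)*(x*a))+0) -> ((a+a)*(x*a))
Fixed point: ((a+a)*(x*a))

Answer: ((a+a)*(x*a))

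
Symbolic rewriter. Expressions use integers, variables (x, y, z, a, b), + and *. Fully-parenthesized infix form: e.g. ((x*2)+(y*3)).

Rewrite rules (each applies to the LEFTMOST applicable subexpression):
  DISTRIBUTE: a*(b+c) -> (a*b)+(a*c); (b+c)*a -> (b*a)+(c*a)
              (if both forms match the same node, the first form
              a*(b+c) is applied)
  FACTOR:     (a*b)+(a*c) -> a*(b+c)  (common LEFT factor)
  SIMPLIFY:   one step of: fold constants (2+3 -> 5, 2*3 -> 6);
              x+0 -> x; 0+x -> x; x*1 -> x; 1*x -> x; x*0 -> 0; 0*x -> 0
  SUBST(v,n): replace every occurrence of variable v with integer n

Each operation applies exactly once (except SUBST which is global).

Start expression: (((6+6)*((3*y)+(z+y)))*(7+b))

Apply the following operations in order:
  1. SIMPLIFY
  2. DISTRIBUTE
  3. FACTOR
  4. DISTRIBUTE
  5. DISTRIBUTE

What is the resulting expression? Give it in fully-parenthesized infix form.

Answer: ((((12*(3*y))+(12*(z+y)))*7)+((12*((3*y)+(z+y)))*b))

Derivation:
Start: (((6+6)*((3*y)+(z+y)))*(7+b))
Apply SIMPLIFY at LL (target: (6+6)): (((6+6)*((3*y)+(z+y)))*(7+b)) -> ((12*((3*y)+(z+y)))*(7+b))
Apply DISTRIBUTE at root (target: ((12*((3*y)+(z+y)))*(7+b))): ((12*((3*y)+(z+y)))*(7+b)) -> (((12*((3*y)+(z+y)))*7)+((12*((3*y)+(z+y)))*b))
Apply FACTOR at root (target: (((12*((3*y)+(z+y)))*7)+((12*((3*y)+(z+y)))*b))): (((12*((3*y)+(z+y)))*7)+((12*((3*y)+(z+y)))*b)) -> ((12*((3*y)+(z+y)))*(7+b))
Apply DISTRIBUTE at root (target: ((12*((3*y)+(z+y)))*(7+b))): ((12*((3*y)+(z+y)))*(7+b)) -> (((12*((3*y)+(z+y)))*7)+((12*((3*y)+(z+y)))*b))
Apply DISTRIBUTE at LL (target: (12*((3*y)+(z+y)))): (((12*((3*y)+(z+y)))*7)+((12*((3*y)+(z+y)))*b)) -> ((((12*(3*y))+(12*(z+y)))*7)+((12*((3*y)+(z+y)))*b))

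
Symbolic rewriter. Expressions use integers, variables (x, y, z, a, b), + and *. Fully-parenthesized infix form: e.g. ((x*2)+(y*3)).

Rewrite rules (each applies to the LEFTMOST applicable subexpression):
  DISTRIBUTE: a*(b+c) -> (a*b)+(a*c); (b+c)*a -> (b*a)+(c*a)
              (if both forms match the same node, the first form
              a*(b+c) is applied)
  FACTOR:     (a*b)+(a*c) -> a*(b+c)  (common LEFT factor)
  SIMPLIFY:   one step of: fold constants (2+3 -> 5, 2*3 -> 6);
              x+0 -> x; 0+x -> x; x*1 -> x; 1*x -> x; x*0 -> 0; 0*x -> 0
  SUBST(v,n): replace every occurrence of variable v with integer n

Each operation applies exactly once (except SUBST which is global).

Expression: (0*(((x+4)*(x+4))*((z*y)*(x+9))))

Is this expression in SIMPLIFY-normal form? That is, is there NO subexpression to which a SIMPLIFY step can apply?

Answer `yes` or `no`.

Expression: (0*(((x+4)*(x+4))*((z*y)*(x+9))))
Scanning for simplifiable subexpressions (pre-order)...
  at root: (0*(((x+4)*(x+4))*((z*y)*(x+9)))) (SIMPLIFIABLE)
  at R: (((x+4)*(x+4))*((z*y)*(x+9))) (not simplifiable)
  at RL: ((x+4)*(x+4)) (not simplifiable)
  at RLL: (x+4) (not simplifiable)
  at RLR: (x+4) (not simplifiable)
  at RR: ((z*y)*(x+9)) (not simplifiable)
  at RRL: (z*y) (not simplifiable)
  at RRR: (x+9) (not simplifiable)
Found simplifiable subexpr at path root: (0*(((x+4)*(x+4))*((z*y)*(x+9))))
One SIMPLIFY step would give: 0
-> NOT in normal form.

Answer: no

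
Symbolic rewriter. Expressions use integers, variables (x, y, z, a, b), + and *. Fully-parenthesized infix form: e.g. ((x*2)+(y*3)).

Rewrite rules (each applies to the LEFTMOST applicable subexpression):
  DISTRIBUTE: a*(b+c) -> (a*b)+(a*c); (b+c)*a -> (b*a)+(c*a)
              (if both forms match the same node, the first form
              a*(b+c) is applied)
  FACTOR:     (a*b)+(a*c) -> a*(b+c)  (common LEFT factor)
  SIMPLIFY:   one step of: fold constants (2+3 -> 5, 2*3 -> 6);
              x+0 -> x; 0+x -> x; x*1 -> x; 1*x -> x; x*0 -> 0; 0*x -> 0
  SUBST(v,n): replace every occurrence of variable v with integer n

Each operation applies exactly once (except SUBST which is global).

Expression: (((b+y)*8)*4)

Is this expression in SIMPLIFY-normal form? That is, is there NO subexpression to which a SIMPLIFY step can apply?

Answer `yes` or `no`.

Answer: yes

Derivation:
Expression: (((b+y)*8)*4)
Scanning for simplifiable subexpressions (pre-order)...
  at root: (((b+y)*8)*4) (not simplifiable)
  at L: ((b+y)*8) (not simplifiable)
  at LL: (b+y) (not simplifiable)
Result: no simplifiable subexpression found -> normal form.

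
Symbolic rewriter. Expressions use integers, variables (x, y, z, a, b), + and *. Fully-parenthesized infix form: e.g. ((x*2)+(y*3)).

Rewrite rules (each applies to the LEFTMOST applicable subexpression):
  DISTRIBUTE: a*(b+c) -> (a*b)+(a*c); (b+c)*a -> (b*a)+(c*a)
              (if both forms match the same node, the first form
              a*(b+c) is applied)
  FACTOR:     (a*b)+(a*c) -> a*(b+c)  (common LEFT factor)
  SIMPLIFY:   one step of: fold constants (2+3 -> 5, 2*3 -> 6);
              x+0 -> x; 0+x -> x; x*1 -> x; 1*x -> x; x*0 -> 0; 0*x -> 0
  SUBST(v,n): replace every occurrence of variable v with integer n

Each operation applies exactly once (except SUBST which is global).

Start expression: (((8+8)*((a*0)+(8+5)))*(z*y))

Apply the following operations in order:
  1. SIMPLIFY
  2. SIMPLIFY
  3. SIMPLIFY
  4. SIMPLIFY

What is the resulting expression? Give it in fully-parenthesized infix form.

Start: (((8+8)*((a*0)+(8+5)))*(z*y))
Apply SIMPLIFY at LL (target: (8+8)): (((8+8)*((a*0)+(8+5)))*(z*y)) -> ((16*((a*0)+(8+5)))*(z*y))
Apply SIMPLIFY at LRL (target: (a*0)): ((16*((a*0)+(8+5)))*(z*y)) -> ((16*(0+(8+5)))*(z*y))
Apply SIMPLIFY at LR (target: (0+(8+5))): ((16*(0+(8+5)))*(z*y)) -> ((16*(8+5))*(z*y))
Apply SIMPLIFY at LR (target: (8+5)): ((16*(8+5))*(z*y)) -> ((16*13)*(z*y))

Answer: ((16*13)*(z*y))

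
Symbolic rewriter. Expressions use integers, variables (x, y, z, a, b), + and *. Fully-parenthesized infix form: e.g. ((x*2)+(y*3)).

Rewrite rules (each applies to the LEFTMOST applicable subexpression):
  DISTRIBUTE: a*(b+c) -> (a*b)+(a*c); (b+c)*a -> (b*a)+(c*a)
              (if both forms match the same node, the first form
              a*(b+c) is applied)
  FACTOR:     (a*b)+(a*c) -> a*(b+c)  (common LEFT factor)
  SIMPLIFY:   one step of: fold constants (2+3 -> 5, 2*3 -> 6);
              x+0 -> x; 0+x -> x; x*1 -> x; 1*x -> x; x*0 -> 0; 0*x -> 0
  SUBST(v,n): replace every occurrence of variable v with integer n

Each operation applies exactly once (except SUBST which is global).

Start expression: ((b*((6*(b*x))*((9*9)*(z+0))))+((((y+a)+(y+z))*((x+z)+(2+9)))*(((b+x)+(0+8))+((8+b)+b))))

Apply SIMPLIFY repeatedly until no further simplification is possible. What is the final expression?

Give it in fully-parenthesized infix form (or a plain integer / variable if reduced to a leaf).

Start: ((b*((6*(b*x))*((9*9)*(z+0))))+((((y+a)+(y+z))*((x+z)+(2+9)))*(((b+x)+(0+8))+((8+b)+b))))
Step 1: at LRRL: (9*9) -> 81; overall: ((b*((6*(b*x))*((9*9)*(z+0))))+((((y+a)+(y+z))*((x+z)+(2+9)))*(((b+x)+(0+8))+((8+b)+b)))) -> ((b*((6*(b*x))*(81*(z+0))))+((((y+a)+(y+z))*((x+z)+(2+9)))*(((b+x)+(0+8))+((8+b)+b))))
Step 2: at LRRR: (z+0) -> z; overall: ((b*((6*(b*x))*(81*(z+0))))+((((y+a)+(y+z))*((x+z)+(2+9)))*(((b+x)+(0+8))+((8+b)+b)))) -> ((b*((6*(b*x))*(81*z)))+((((y+a)+(y+z))*((x+z)+(2+9)))*(((b+x)+(0+8))+((8+b)+b))))
Step 3: at RLRR: (2+9) -> 11; overall: ((b*((6*(b*x))*(81*z)))+((((y+a)+(y+z))*((x+z)+(2+9)))*(((b+x)+(0+8))+((8+b)+b)))) -> ((b*((6*(b*x))*(81*z)))+((((y+a)+(y+z))*((x+z)+11))*(((b+x)+(0+8))+((8+b)+b))))
Step 4: at RRLR: (0+8) -> 8; overall: ((b*((6*(b*x))*(81*z)))+((((y+a)+(y+z))*((x+z)+11))*(((b+x)+(0+8))+((8+b)+b)))) -> ((b*((6*(b*x))*(81*z)))+((((y+a)+(y+z))*((x+z)+11))*(((b+x)+8)+((8+b)+b))))
Fixed point: ((b*((6*(b*x))*(81*z)))+((((y+a)+(y+z))*((x+z)+11))*(((b+x)+8)+((8+b)+b))))

Answer: ((b*((6*(b*x))*(81*z)))+((((y+a)+(y+z))*((x+z)+11))*(((b+x)+8)+((8+b)+b))))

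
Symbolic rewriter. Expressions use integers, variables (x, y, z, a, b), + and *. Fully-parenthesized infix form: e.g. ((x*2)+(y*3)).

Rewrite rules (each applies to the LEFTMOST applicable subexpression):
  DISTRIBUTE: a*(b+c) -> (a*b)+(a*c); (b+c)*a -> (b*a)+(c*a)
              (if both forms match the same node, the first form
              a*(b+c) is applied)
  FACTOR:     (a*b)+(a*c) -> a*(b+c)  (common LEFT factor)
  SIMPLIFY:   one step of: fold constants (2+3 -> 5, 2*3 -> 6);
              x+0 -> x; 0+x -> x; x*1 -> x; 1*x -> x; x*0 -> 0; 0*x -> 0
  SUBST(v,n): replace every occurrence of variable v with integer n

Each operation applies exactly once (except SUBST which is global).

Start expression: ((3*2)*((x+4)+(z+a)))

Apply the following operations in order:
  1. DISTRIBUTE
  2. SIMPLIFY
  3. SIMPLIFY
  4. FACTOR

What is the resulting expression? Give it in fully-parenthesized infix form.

Start: ((3*2)*((x+4)+(z+a)))
Apply DISTRIBUTE at root (target: ((3*2)*((x+4)+(z+a)))): ((3*2)*((x+4)+(z+a))) -> (((3*2)*(x+4))+((3*2)*(z+a)))
Apply SIMPLIFY at LL (target: (3*2)): (((3*2)*(x+4))+((3*2)*(z+a))) -> ((6*(x+4))+((3*2)*(z+a)))
Apply SIMPLIFY at RL (target: (3*2)): ((6*(x+4))+((3*2)*(z+a))) -> ((6*(x+4))+(6*(z+a)))
Apply FACTOR at root (target: ((6*(x+4))+(6*(z+a)))): ((6*(x+4))+(6*(z+a))) -> (6*((x+4)+(z+a)))

Answer: (6*((x+4)+(z+a)))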